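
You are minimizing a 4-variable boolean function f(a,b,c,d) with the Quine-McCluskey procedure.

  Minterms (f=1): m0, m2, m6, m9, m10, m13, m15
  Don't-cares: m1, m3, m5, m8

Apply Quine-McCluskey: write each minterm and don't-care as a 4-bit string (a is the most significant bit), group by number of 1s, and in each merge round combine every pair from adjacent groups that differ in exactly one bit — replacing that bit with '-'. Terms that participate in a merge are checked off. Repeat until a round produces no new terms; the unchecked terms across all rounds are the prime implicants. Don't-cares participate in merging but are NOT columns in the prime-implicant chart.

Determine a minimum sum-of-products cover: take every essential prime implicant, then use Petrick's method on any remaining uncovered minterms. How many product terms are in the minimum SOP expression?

size-2^0 implicants → 0000(✓)  0001(✓)  0010(✓)  0011(✓)  0101(✓)  0110(✓)  1000(✓)  1001(✓)  1010(✓)  1101(✓)  1111(✓)
size-2^1 implicants → -000(✓)  -001(✓)  -010(✓)  -101(✓)  0-01(✓)  0-10  00-0(✓)  00-1(✓)  000-(✓)  001-(✓)  1-01(✓)  10-0(✓)  100-(✓)  11-1
size-2^2 implicants → --01  -0-0  -00-  00--
Unchecked terms (primes): --01, -0-0, -00-, 0-10, 00--, 11-1
Minterm coverage:
  m0 ⊆ -0-0,-00-,00--
  m2 ⊆ -0-0,0-10,00--
  m6 ⊆ 0-10 [E]
  m9 ⊆ --01,-00-
  m10 ⊆ -0-0 [E]
  m13 ⊆ --01,11-1
  m15 ⊆ 11-1 [E]
E = {-0-0, 0-10, 11-1}
Petrick residual → --01
Cover = c'd + b'd' + a'cd' + abd  |cover|=4

4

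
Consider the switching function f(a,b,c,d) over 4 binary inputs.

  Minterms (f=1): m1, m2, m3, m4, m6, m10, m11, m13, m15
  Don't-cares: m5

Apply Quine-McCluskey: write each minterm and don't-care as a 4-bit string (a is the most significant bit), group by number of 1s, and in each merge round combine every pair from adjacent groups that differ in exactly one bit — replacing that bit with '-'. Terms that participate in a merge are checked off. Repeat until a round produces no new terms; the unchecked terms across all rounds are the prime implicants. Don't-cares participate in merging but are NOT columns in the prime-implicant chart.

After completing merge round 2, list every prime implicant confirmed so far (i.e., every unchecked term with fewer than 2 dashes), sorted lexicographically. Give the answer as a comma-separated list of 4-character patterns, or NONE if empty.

-101, 0-01, 0-10, 00-1, 01-0, 010-, 1-11, 11-1

[col 0] 0001*, 0010*, 0011*, 0100*, 0101*, 0110*, 1010*, 1011*, 1101*, 1111*
[col 1] -010*, -011*, -101, 0-01, 0-10, 00-1, 001-*, 01-0, 010-, 1-11, 101-*, 11-1
[col 2] -01-
Prime implicants: -01-, -101, 0-01, 0-10, 00-1, 01-0, 010-, 1-11, 11-1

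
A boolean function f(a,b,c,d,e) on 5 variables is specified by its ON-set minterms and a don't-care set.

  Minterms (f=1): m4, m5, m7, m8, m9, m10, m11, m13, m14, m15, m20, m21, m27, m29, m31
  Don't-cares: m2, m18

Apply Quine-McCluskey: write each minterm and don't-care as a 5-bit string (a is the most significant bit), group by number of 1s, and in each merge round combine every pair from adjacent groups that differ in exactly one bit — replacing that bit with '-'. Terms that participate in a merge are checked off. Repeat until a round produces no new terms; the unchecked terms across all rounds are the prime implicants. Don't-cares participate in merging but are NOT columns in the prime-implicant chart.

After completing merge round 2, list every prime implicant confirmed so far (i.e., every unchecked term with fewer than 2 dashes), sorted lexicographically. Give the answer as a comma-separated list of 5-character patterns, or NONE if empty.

[col 0] 00010*, 00100*, 00101*, 00111*, 01000*, 01001*, 01010*, 01011*, 01101*, 01110*, 01111*, 10010*, 10100*, 10101*, 11011*, 11101*, 11111*
[col 1] -0010, -0100*, -0101*, -1011*, -1101*, -1111*, 0-010, 0-101*, 0-111*, 001-1*, 0010-*, 01-01*, 01-10*, 01-11*, 010-0*, 010-1*, 0100-*, 0101-*, 011-1*, 0111-*, 1-101*, 1010-*, 11-11*, 111-1*
[col 2] --101, -010-, -1-11, -11-1, 0-1-1, 01--1, 01-1-, 010--
Prime implicants: --101, -0010, -010-, -1-11, -11-1, 0-010, 0-1-1, 01--1, 01-1-, 010--

-0010, 0-010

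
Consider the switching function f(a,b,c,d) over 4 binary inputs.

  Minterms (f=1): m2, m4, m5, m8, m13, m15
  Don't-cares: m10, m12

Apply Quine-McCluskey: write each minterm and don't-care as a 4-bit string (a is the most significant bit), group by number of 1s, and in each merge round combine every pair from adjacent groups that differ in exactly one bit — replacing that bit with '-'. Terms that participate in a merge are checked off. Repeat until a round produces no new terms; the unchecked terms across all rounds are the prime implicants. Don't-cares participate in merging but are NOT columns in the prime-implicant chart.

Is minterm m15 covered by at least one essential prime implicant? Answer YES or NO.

[col 0] 0010*, 0100*, 0101*, 1000*, 1010*, 1100*, 1101*, 1111*
[col 1] -010, -100*, -101*, 010-*, 1-00, 10-0, 11-1, 110-*
[col 2] -10-
Prime implicants: -010, -10-, 1-00, 10-0, 11-1
PI chart (minterm → PIs covering it):
  2 | -010  (sole → essential)
  4 | -10-  (sole → essential)
  5 | -10-  (sole → essential)
  8 | 1-00,10-0
  13 | -10-,11-1
  15 | 11-1  (sole → essential)
Essential prime implicants: -010, -10-, 11-1

YES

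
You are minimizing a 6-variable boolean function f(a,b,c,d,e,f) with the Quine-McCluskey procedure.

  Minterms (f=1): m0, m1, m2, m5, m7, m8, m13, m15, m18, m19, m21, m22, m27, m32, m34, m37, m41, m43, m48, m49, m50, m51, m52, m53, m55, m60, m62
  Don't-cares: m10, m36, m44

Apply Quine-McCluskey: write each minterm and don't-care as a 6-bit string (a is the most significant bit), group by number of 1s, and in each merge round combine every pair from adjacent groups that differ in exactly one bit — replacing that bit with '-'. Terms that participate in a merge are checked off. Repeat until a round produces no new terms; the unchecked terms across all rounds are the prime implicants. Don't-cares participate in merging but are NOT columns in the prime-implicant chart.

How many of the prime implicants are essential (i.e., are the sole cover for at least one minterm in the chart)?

8

Round 0: 000000✓ 000001✓ 000010✓ 000101✓ 000111✓ 001000✓ 001010✓ 001101✓ 001111✓ 010010✓ 010011✓ 010101✓ 010110✓ 011011✓ 100000✓ 100010✓ 100100✓ 100101✓ 101001✓ 101011✓ 101100✓ 110000✓ 110001✓ 110010✓ 110011✓ 110100✓ 110101✓ 110111✓ 111100✓ 111110✓
Round 1: -00000✓ -00010✓ -00101✓ -10010✓ -10011✓ -10101✓ 0-0010✓ 0-0101✓ 00-000✓ 00-010✓ 00-101✓ 00-111✓ 000-01 0000-0✓ 00000- 0001-1✓ 0010-0✓ 0011-1✓ 01-011 010-10 01001-✓ 1-0000✓ 1-0010✓ 1-0100✓ 1-0101✓ 1-1100✓ 10-100✓ 100-00✓ 1000-0✓ 10010-✓ 1010-1 11-100✓ 110-00✓ 110-01✓ 110-11✓ 1100-0✓ 1100-1✓ 11000-✓ 11001-✓ 1101-1✓ 11010-✓ 1111-0
Round 2: --0010 --0101 -000-0 -1001- 00-0-0 00-1-1 1--100 1-0-00 1-00-0 1-010- 110--1 110-0- 1100--
PIs = {--0010, --0101, -000-0, -1001-, 00-0-0, 00-1-1, 000-01, 00000-, 01-011, 010-10, 1--100, 1-0-00, 1-00-0, 1-010-, 1010-1, 110--1, 110-0-, 1100--, 1111-0}
Coverage chart:
  m0: -000-0,00-0-0,00000-
  m1: 000-01,00000-
  m2: --0010,-000-0,00-0-0
  m5: --0101,00-1-1,000-01
  m7: 00-1-1 ←essential
  m8: 00-0-0 ←essential
  m13: 00-1-1 ←essential
  m15: 00-1-1 ←essential
  m18: --0010,-1001-,010-10
  m19: -1001-,01-011
  m21: --0101 ←essential
  m22: 010-10 ←essential
  m27: 01-011 ←essential
  m32: -000-0,1-0-00,1-00-0
  m34: --0010,-000-0,1-00-0
  m37: --0101,1-010-
  m41: 1010-1 ←essential
  m43: 1010-1 ←essential
  m48: 1-0-00,1-00-0,110-0-,1100--
  m49: 110--1,110-0-,1100--
  m50: --0010,-1001-,1-00-0,1100--
  m51: -1001-,110--1,1100--
  m52: 1--100,1-0-00,1-010-,110-0-
  m53: --0101,1-010-,110--1,110-0-
  m55: 110--1 ←essential
  m60: 1--100,1111-0
  m62: 1111-0 ←essential
Essential: --0101, 00-0-0, 00-1-1, 01-011, 010-10, 1010-1, 110--1, 1111-0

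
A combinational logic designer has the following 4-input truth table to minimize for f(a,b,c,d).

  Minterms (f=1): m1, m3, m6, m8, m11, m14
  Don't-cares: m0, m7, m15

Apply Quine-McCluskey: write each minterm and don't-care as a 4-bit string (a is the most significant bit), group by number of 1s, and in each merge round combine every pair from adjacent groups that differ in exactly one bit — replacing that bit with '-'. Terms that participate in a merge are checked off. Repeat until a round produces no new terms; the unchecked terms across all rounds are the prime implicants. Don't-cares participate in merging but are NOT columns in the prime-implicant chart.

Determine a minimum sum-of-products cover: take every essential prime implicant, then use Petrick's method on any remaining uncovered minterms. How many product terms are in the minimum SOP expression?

Round 0: 0000✓ 0001✓ 0011✓ 0110✓ 0111✓ 1000✓ 1011✓ 1110✓ 1111✓
Round 1: -000 -011✓ -110✓ -111✓ 0-11✓ 00-1 000- 011-✓ 1-11✓ 111-✓
Round 2: --11 -11-
PIs = {--11, -000, -11-, 00-1, 000-}
Coverage chart:
  m1: 00-1,000-
  m3: --11,00-1
  m6: -11- ←essential
  m8: -000 ←essential
  m11: --11 ←essential
  m14: -11- ←essential
Essential: --11, -000, -11-
Petrick residual → 00-1
Min cover (4 terms): cd + b'c'd' + bc + a'b'd

4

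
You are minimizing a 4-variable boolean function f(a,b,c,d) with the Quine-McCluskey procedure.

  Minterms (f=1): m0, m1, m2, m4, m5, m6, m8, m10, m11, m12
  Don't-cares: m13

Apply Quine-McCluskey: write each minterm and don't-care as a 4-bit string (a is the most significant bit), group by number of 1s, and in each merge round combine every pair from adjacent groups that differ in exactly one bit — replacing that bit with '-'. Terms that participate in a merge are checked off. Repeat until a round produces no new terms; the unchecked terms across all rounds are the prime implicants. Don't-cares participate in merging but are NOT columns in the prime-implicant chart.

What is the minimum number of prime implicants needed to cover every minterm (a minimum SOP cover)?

[col 0] 0000*, 0001*, 0010*, 0100*, 0101*, 0110*, 1000*, 1010*, 1011*, 1100*, 1101*
[col 1] -000*, -010*, -100*, -101*, 0-00*, 0-01*, 0-10*, 00-0*, 000-*, 01-0*, 010-*, 1-00*, 10-0*, 101-, 110-*
[col 2] --00, -0-0, -10-, 0--0, 0-0-
Prime implicants: --00, -0-0, -10-, 0--0, 0-0-, 101-
PI chart (minterm → PIs covering it):
  0 | --00,-0-0,0--0,0-0-
  1 | 0-0-  (sole → essential)
  2 | -0-0,0--0
  4 | --00,-10-,0--0,0-0-
  5 | -10-,0-0-
  6 | 0--0  (sole → essential)
  8 | --00,-0-0
  10 | -0-0,101-
  11 | 101-  (sole → essential)
  12 | --00,-10-
Essential prime implicants: 0--0, 0-0-, 101-
Petrick residual → --00
Minimum SOP uses 4 PIs: c'd' + a'd' + a'c' + ab'c

4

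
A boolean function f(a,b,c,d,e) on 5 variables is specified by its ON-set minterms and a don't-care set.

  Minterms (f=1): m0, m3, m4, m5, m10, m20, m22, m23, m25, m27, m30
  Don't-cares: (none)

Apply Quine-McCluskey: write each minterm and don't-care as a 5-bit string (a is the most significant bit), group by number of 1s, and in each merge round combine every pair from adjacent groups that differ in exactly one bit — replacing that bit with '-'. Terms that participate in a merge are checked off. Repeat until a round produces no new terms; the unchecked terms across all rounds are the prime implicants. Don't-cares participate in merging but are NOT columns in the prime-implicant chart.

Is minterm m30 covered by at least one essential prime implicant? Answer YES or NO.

size-2^0 implicants → 00000(✓)  00011  00100(✓)  00101(✓)  01010  10100(✓)  10110(✓)  10111(✓)  11001(✓)  11011(✓)  11110(✓)
size-2^1 implicants → -0100  00-00  0010-  1-110  101-0  1011-  110-1
Unchecked terms (primes): -0100, 00-00, 00011, 0010-, 01010, 1-110, 101-0, 1011-, 110-1
Minterm coverage:
  m0 ⊆ 00-00 [E]
  m3 ⊆ 00011 [E]
  m4 ⊆ -0100,00-00,0010-
  m5 ⊆ 0010- [E]
  m10 ⊆ 01010 [E]
  m20 ⊆ -0100,101-0
  m22 ⊆ 1-110,101-0,1011-
  m23 ⊆ 1011- [E]
  m25 ⊆ 110-1 [E]
  m27 ⊆ 110-1 [E]
  m30 ⊆ 1-110 [E]
E = {00-00, 00011, 0010-, 01010, 1-110, 1011-, 110-1}

YES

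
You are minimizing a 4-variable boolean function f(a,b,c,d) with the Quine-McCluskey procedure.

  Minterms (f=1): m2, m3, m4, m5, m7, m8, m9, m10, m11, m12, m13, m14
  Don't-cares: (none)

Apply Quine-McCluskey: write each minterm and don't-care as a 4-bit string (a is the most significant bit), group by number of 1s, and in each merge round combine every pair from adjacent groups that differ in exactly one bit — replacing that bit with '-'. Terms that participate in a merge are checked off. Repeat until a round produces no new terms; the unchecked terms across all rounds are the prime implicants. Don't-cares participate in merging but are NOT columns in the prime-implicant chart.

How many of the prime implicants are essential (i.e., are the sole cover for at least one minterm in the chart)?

[col 0] 0010*, 0011*, 0100*, 0101*, 0111*, 1000*, 1001*, 1010*, 1011*, 1100*, 1101*, 1110*
[col 1] -010*, -011*, -100*, -101*, 0-11, 001-*, 01-1, 010-*, 1-00*, 1-01*, 1-10*, 10-0*, 10-1*, 100-*, 101-*, 11-0*, 110-*
[col 2] -01-, -10-, 1--0, 1-0-, 10--
Prime implicants: -01-, -10-, 0-11, 01-1, 1--0, 1-0-, 10--
PI chart (minterm → PIs covering it):
  2 | -01-  (sole → essential)
  3 | -01-,0-11
  4 | -10-  (sole → essential)
  5 | -10-,01-1
  7 | 0-11,01-1
  8 | 1--0,1-0-,10--
  9 | 1-0-,10--
  10 | -01-,1--0,10--
  11 | -01-,10--
  12 | -10-,1--0,1-0-
  13 | -10-,1-0-
  14 | 1--0  (sole → essential)
Essential prime implicants: -01-, -10-, 1--0

3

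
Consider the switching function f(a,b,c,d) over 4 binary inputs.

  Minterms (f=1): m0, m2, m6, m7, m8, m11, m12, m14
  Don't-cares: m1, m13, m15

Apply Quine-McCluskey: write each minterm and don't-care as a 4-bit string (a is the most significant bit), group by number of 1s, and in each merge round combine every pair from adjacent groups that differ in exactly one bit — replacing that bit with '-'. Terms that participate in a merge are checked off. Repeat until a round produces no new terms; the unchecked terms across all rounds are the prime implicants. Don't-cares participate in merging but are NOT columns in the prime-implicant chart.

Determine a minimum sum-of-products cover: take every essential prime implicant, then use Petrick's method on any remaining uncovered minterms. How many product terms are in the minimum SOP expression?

Round 0: 0000✓ 0001✓ 0010✓ 0110✓ 0111✓ 1000✓ 1011✓ 1100✓ 1101✓ 1110✓ 1111✓
Round 1: -000 -110✓ -111✓ 0-10 00-0 000- 011-✓ 1-00 1-11 11-0✓ 11-1✓ 110-✓ 111-✓
Round 2: -11- 11--
PIs = {-000, -11-, 0-10, 00-0, 000-, 1-00, 1-11, 11--}
Coverage chart:
  m0: -000,00-0,000-
  m2: 0-10,00-0
  m6: -11-,0-10
  m7: -11- ←essential
  m8: -000,1-00
  m11: 1-11 ←essential
  m12: 1-00,11--
  m14: -11-,11--
Essential: -11-, 1-11
Petrick residual → 00-0, 1-00
Min cover (4 terms): bc + a'b'd' + ac'd' + acd

4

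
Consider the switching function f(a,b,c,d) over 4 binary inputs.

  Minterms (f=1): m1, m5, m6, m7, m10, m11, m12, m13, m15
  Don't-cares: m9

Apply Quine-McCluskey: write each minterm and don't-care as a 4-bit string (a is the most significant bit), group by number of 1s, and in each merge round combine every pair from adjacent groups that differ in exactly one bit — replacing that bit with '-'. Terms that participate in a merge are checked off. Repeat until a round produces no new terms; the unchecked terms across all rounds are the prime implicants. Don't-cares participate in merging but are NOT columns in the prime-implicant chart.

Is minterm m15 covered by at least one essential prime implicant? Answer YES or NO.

NO

[col 0] 0001*, 0101*, 0110*, 0111*, 1001*, 1010*, 1011*, 1100*, 1101*, 1111*
[col 1] -001*, -101*, -111*, 0-01*, 01-1*, 011-, 1-01*, 1-11*, 10-1*, 101-, 11-1*, 110-
[col 2] --01, -1-1, 1--1
Prime implicants: --01, -1-1, 011-, 1--1, 101-, 110-
PI chart (minterm → PIs covering it):
  1 | --01  (sole → essential)
  5 | --01,-1-1
  6 | 011-  (sole → essential)
  7 | -1-1,011-
  10 | 101-  (sole → essential)
  11 | 1--1,101-
  12 | 110-  (sole → essential)
  13 | --01,-1-1,1--1,110-
  15 | -1-1,1--1
Essential prime implicants: --01, 011-, 101-, 110-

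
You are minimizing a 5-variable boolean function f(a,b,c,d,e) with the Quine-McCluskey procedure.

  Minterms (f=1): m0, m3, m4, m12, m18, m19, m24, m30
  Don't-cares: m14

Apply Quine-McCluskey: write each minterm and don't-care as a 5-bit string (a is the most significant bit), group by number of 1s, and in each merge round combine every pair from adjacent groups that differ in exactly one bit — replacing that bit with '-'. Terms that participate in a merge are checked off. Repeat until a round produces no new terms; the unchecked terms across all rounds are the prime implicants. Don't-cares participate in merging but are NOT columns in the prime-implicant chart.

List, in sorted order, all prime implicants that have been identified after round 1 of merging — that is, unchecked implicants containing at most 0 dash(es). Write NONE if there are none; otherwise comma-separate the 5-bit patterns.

11000

Round 0: 00000✓ 00011✓ 00100✓ 01100✓ 01110✓ 10010✓ 10011✓ 11000 11110✓
Round 1: -0011 -1110 0-100 00-00 011-0 1001-
PIs = {-0011, -1110, 0-100, 00-00, 011-0, 1001-, 11000}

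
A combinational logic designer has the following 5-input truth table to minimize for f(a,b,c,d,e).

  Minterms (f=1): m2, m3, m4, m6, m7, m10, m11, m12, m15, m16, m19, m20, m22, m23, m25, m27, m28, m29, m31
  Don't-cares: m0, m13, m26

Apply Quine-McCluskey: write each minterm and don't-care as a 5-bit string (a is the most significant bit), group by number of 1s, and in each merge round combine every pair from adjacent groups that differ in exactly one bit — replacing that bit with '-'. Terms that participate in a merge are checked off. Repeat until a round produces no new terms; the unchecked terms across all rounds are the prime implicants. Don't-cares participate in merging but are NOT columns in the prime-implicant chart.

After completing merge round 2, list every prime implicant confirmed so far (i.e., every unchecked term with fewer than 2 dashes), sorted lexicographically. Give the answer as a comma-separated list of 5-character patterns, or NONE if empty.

NONE

[col 0] 00000*, 00010*, 00011*, 00100*, 00110*, 00111*, 01010*, 01011*, 01100*, 01101*, 01111*, 10000*, 10011*, 10100*, 10110*, 10111*, 11001*, 11010*, 11011*, 11100*, 11101*, 11111*
[col 1] -0000*, -0011*, -0100*, -0110*, -0111*, -1010*, -1011*, -1100*, -1101*, -1111*, 0-010*, 0-011*, 0-100*, 0-111*, 00-00*, 00-10*, 00-11*, 000-0*, 0001-*, 001-0*, 0011-*, 01-11*, 0101-*, 011-1*, 0110-*, 1-011*, 1-100*, 1-111*, 10-00*, 10-11*, 101-0*, 1011-*, 11-01*, 11-11*, 110-1*, 1101-*, 111-1*, 1110-*
[col 2] --011*, --100, --111*, -0-00, -0-11*, -01-0, -011-, -1-11*, -101-, -11-1, -110-, 0--11*, 0-01-, 00--0, 00-1-, 1--11*, 11--1
[col 3] ---11
Prime implicants: ---11, --100, -0-00, -01-0, -011-, -101-, -11-1, -110-, 0-01-, 00--0, 00-1-, 11--1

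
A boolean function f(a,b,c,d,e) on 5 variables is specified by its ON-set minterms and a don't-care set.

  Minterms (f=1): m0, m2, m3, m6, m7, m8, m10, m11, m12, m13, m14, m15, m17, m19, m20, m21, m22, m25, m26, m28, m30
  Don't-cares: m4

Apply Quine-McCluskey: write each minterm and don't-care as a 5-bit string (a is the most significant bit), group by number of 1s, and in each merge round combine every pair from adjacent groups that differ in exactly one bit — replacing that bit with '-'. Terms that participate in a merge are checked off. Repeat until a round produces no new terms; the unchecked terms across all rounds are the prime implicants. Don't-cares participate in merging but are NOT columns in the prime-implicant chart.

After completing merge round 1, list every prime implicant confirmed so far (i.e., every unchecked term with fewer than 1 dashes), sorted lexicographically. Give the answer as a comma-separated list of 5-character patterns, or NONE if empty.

NONE

Round 0: 00000✓ 00010✓ 00011✓ 00100✓ 00110✓ 00111✓ 01000✓ 01010✓ 01011✓ 01100✓ 01101✓ 01110✓ 01111✓ 10001✓ 10011✓ 10100✓ 10101✓ 10110✓ 11001✓ 11010✓ 11100✓ 11110✓
Round 1: -0011 -0100✓ -0110✓ -1010✓ -1100✓ -1110✓ 0-000✓ 0-010✓ 0-011✓ 0-100✓ 0-110✓ 0-111✓ 00-00✓ 00-10✓ 00-11✓ 000-0✓ 0001-✓ 001-0✓ 0011-✓ 01-00✓ 01-10✓ 01-11✓ 010-0✓ 0101-✓ 011-0✓ 011-1✓ 0110-✓ 0111-✓ 1-001 1-100✓ 1-110✓ 10-01 100-1 101-0✓ 1010- 11-10✓ 111-0✓
Round 2: --100✓ --110✓ -01-0✓ -1-10 -11-0✓ 0--00✓ 0--10✓ 0--11✓ 0-0-0✓ 0-01-✓ 0-1-0✓ 0-11-✓ 00--0✓ 00-1-✓ 01--0✓ 01-1-✓ 011-- 1-1-0✓
Round 3: --1-0 0---0 0--1-
PIs = {--1-0, -0011, -1-10, 0---0, 0--1-, 011--, 1-001, 10-01, 100-1, 1010-}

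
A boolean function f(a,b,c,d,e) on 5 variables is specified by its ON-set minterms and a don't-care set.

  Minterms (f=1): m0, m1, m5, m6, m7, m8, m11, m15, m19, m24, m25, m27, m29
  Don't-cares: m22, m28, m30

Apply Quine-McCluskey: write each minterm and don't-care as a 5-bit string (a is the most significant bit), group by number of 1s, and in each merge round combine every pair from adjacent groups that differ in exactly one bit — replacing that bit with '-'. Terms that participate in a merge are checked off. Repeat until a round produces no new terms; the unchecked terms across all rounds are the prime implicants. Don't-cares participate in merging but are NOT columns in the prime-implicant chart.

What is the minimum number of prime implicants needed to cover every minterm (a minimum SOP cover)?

size-2^0 implicants → 00000(✓)  00001(✓)  00101(✓)  00110(✓)  00111(✓)  01000(✓)  01011(✓)  01111(✓)  10011(✓)  10110(✓)  11000(✓)  11001(✓)  11011(✓)  11100(✓)  11101(✓)  11110(✓)
size-2^1 implicants → -0110  -1000  -1011  0-000  0-111  00-01  0000-  001-1  0011-  01-11  1-011  1-110  11-00(✓)  11-01(✓)  110-1  1100-(✓)  111-0  1110-(✓)
size-2^2 implicants → 11-0-
Unchecked terms (primes): -0110, -1000, -1011, 0-000, 0-111, 00-01, 0000-, 001-1, 0011-, 01-11, 1-011, 1-110, 11-0-, 110-1, 111-0
Minterm coverage:
  m0 ⊆ 0-000,0000-
  m1 ⊆ 00-01,0000-
  m5 ⊆ 00-01,001-1
  m6 ⊆ -0110,0011-
  m7 ⊆ 0-111,001-1,0011-
  m8 ⊆ -1000,0-000
  m11 ⊆ -1011,01-11
  m15 ⊆ 0-111,01-11
  m19 ⊆ 1-011 [E]
  m24 ⊆ -1000,11-0-
  m25 ⊆ 11-0-,110-1
  m27 ⊆ -1011,1-011,110-1
  m29 ⊆ 11-0- [E]
E = {1-011, 11-0-}
Petrick residual → 0-000, 00-01, 0011-, 01-11
Cover = a'c'd'e' + a'b'd'e + a'b'cd + a'bde + ac'de + abd'  |cover|=6

6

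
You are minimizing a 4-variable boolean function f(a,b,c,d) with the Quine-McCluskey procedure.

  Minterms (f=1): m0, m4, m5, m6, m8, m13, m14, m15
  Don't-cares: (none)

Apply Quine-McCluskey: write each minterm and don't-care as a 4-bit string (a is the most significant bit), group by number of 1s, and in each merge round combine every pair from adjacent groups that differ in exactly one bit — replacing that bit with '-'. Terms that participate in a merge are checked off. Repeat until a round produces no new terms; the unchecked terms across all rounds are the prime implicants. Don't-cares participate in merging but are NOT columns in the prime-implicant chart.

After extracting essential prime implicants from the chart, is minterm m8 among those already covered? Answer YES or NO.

YES

[col 0] 0000*, 0100*, 0101*, 0110*, 1000*, 1101*, 1110*, 1111*
[col 1] -000, -101, -110, 0-00, 01-0, 010-, 11-1, 111-
Prime implicants: -000, -101, -110, 0-00, 01-0, 010-, 11-1, 111-
PI chart (minterm → PIs covering it):
  0 | -000,0-00
  4 | 0-00,01-0,010-
  5 | -101,010-
  6 | -110,01-0
  8 | -000  (sole → essential)
  13 | -101,11-1
  14 | -110,111-
  15 | 11-1,111-
Essential prime implicants: -000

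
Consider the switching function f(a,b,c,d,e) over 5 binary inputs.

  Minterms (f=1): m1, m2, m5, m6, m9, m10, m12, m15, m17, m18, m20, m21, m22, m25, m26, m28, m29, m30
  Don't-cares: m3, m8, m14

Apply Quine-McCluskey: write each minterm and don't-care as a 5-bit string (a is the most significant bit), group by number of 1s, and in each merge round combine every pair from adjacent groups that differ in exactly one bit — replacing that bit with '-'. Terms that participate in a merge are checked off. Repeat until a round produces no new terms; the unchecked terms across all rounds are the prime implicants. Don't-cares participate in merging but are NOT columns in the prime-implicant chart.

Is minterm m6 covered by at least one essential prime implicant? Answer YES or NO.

Round 0: 00001✓ 00010✓ 00011✓ 00101✓ 00110✓ 01000✓ 01001✓ 01010✓ 01100✓ 01110✓ 01111✓ 10001✓ 10010✓ 10100✓ 10101✓ 10110✓ 11001✓ 11010✓ 11100✓ 11101✓ 11110✓
Round 1: -0001✓ -0010✓ -0101✓ -0110✓ -1001✓ -1010✓ -1100✓ -1110✓ 0-001✓ 0-010✓ 0-110✓ 00-01✓ 00-10✓ 000-1 0001- 01-00✓ 01-10✓ 010-0✓ 0100- 011-0✓ 0111- 1-001✓ 1-010✓ 1-100✓ 1-101✓ 1-110✓ 10-01✓ 10-10✓ 101-0✓ 1010-✓ 11-01✓ 11-10✓ 111-0✓ 1110-✓
Round 2: --001 --010✓ --110✓ -0-01 -0-10✓ -1-10✓ -11-0 0--10✓ 01--0 1--01 1--10✓ 1-1-0 1-10-
Round 3: ---10
PIs = {---10, --001, -0-01, -11-0, 000-1, 0001-, 01--0, 0100-, 0111-, 1--01, 1-1-0, 1-10-}
Coverage chart:
  m1: --001,-0-01,000-1
  m2: ---10,0001-
  m5: -0-01 ←essential
  m6: ---10 ←essential
  m9: --001,0100-
  m10: ---10,01--0
  m12: -11-0,01--0
  m15: 0111- ←essential
  m17: --001,-0-01,1--01
  m18: ---10 ←essential
  m20: 1-1-0,1-10-
  m21: -0-01,1--01,1-10-
  m22: ---10,1-1-0
  m25: --001,1--01
  m26: ---10 ←essential
  m28: -11-0,1-1-0,1-10-
  m29: 1--01,1-10-
  m30: ---10,-11-0,1-1-0
Essential: ---10, -0-01, 0111-

YES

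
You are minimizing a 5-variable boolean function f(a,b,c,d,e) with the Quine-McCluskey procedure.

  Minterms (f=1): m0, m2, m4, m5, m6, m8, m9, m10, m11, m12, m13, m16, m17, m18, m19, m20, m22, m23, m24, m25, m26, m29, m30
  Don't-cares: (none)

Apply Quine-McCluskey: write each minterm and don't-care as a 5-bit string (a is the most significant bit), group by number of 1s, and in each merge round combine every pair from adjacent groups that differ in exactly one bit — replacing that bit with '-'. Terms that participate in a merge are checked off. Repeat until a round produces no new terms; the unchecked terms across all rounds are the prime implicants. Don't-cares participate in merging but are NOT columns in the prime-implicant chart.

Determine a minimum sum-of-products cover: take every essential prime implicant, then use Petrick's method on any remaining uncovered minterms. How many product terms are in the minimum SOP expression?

Round 0: 00000✓ 00010✓ 00100✓ 00101✓ 00110✓ 01000✓ 01001✓ 01010✓ 01011✓ 01100✓ 01101✓ 10000✓ 10001✓ 10010✓ 10011✓ 10100✓ 10110✓ 10111✓ 11000✓ 11001✓ 11010✓ 11101✓ 11110✓
Round 1: -0000✓ -0010✓ -0100✓ -0110✓ -1000✓ -1001✓ -1010✓ -1101✓ 0-000✓ 0-010✓ 0-100✓ 0-101✓ 00-00✓ 00-10✓ 000-0✓ 001-0✓ 0010-✓ 01-00✓ 01-01✓ 010-0✓ 010-1✓ 0100-✓ 0101-✓ 0110-✓ 1-000✓ 1-001✓ 1-010✓ 1-110✓ 10-00✓ 10-10✓ 10-11✓ 100-0✓ 100-1✓ 1000-✓ 1001-✓ 101-0✓ 1011-✓ 11-01✓ 11-10✓ 110-0✓ 1100-✓
Round 2: --000✓ --010✓ -0-00✓ -0-10✓ -00-0✓ -01-0✓ -1-01 -10-0✓ -100- 0--00 0-0-0✓ 0-10- 00--0✓ 01-0- 010-- 1--10 1-0-0✓ 1-00- 10--0✓ 10-1- 100--
Round 3: --0-0 -0--0
PIs = {--0-0, -0--0, -1-01, -100-, 0--00, 0-10-, 01-0-, 010--, 1--10, 1-00-, 10-1-, 100--}
Coverage chart:
  m0: --0-0,-0--0,0--00
  m2: --0-0,-0--0
  m4: -0--0,0--00,0-10-
  m5: 0-10- ←essential
  m6: -0--0 ←essential
  m8: --0-0,-100-,0--00,01-0-,010--
  m9: -1-01,-100-,01-0-,010--
  m10: --0-0,010--
  m11: 010-- ←essential
  m12: 0--00,0-10-,01-0-
  m13: -1-01,0-10-,01-0-
  m16: --0-0,-0--0,1-00-,100--
  m17: 1-00-,100--
  m18: --0-0,-0--0,1--10,10-1-,100--
  m19: 10-1-,100--
  m20: -0--0 ←essential
  m22: -0--0,1--10,10-1-
  m23: 10-1- ←essential
  m24: --0-0,-100-,1-00-
  m25: -1-01,-100-,1-00-
  m26: --0-0,1--10
  m29: -1-01 ←essential
  m30: 1--10 ←essential
Essential: -0--0, -1-01, 0-10-, 010--, 1--10, 10-1-
Petrick residual → 1-00-
Min cover (7 terms): b'e' + bd'e + a'cd' + a'bc' + ade' + ac'd' + ab'd

7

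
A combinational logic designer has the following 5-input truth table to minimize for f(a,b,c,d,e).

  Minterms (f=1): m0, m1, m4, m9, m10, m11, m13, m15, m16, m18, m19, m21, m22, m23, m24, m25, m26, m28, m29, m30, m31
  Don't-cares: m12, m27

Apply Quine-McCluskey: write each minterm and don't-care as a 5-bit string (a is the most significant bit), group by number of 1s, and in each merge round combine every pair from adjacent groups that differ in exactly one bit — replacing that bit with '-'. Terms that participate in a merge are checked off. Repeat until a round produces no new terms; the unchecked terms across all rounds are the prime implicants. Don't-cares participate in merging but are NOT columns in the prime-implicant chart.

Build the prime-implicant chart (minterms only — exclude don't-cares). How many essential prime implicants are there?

4

size-2^0 implicants → 00000(✓)  00001(✓)  00100(✓)  01001(✓)  01010(✓)  01011(✓)  01100(✓)  01101(✓)  01111(✓)  10000(✓)  10010(✓)  10011(✓)  10101(✓)  10110(✓)  10111(✓)  11000(✓)  11001(✓)  11010(✓)  11011(✓)  11100(✓)  11101(✓)  11110(✓)  11111(✓)
size-2^1 implicants → -0000  -1001(✓)  -1010(✓)  -1011(✓)  -1100(✓)  -1101(✓)  -1111(✓)  0-001  0-100  00-00  0000-  01-01(✓)  01-11(✓)  010-1(✓)  0101-(✓)  011-1(✓)  0110-(✓)  1-000(✓)  1-010(✓)  1-011(✓)  1-101(✓)  1-110(✓)  1-111(✓)  10-10(✓)  10-11(✓)  100-0(✓)  1001-(✓)  101-1(✓)  1011-(✓)  11-00(✓)  11-01(✓)  11-10(✓)  11-11(✓)  110-0(✓)  110-1(✓)  1100-(✓)  1101-(✓)  111-0(✓)  111-1(✓)  1110-(✓)  1111-(✓)
size-2^2 implicants → -1-01(✓)  -1-11(✓)  -10-1(✓)  -101-  -11-1(✓)  -110-  01--1(✓)  1--10(✓)  1--11(✓)  1-0-0  1-01-(✓)  1-1-1  1-11-(✓)  10-1-(✓)  11--0(✓)  11--1(✓)  11-0-(✓)  11-1-(✓)  110--(✓)  111--(✓)
size-2^3 implicants → -1--1  1--1-  11---
Unchecked terms (primes): -0000, -1--1, -101-, -110-, 0-001, 0-100, 00-00, 0000-, 1--1-, 1-0-0, 1-1-1, 11---
Minterm coverage:
  m0 ⊆ -0000,00-00,0000-
  m1 ⊆ 0-001,0000-
  m4 ⊆ 0-100,00-00
  m9 ⊆ -1--1,0-001
  m10 ⊆ -101- [E]
  m11 ⊆ -1--1,-101-
  m13 ⊆ -1--1,-110-
  m15 ⊆ -1--1 [E]
  m16 ⊆ -0000,1-0-0
  m18 ⊆ 1--1-,1-0-0
  m19 ⊆ 1--1- [E]
  m21 ⊆ 1-1-1 [E]
  m22 ⊆ 1--1- [E]
  m23 ⊆ 1--1-,1-1-1
  m24 ⊆ 1-0-0,11---
  m25 ⊆ -1--1,11---
  m26 ⊆ -101-,1--1-,1-0-0,11---
  m28 ⊆ -110-,11---
  m29 ⊆ -1--1,-110-,1-1-1,11---
  m30 ⊆ 1--1-,11---
  m31 ⊆ -1--1,1--1-,1-1-1,11---
E = {-1--1, -101-, 1--1-, 1-1-1}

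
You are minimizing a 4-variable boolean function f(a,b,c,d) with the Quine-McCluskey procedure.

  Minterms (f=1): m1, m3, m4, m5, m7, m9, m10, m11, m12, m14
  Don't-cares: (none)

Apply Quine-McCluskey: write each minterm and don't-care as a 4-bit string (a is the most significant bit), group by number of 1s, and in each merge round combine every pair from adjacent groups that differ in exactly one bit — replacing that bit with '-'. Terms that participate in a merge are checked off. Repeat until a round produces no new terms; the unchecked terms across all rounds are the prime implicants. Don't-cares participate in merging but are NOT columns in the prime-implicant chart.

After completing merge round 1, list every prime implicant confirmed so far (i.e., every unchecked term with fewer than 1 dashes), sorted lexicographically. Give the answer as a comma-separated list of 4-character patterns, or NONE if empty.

NONE

size-2^0 implicants → 0001(✓)  0011(✓)  0100(✓)  0101(✓)  0111(✓)  1001(✓)  1010(✓)  1011(✓)  1100(✓)  1110(✓)
size-2^1 implicants → -001(✓)  -011(✓)  -100  0-01(✓)  0-11(✓)  00-1(✓)  01-1(✓)  010-  1-10  10-1(✓)  101-  11-0
size-2^2 implicants → -0-1  0--1
Unchecked terms (primes): -0-1, -100, 0--1, 010-, 1-10, 101-, 11-0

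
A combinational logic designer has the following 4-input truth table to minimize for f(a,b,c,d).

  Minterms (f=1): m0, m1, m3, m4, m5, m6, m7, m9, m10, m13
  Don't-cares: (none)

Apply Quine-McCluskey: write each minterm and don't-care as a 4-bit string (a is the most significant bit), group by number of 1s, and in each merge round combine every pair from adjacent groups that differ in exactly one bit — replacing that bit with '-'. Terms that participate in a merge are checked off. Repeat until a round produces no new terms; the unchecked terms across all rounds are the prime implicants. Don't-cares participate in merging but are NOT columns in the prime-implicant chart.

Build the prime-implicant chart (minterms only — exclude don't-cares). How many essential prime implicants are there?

Round 0: 0000✓ 0001✓ 0011✓ 0100✓ 0101✓ 0110✓ 0111✓ 1001✓ 1010 1101✓
Round 1: -001✓ -101✓ 0-00✓ 0-01✓ 0-11✓ 00-1✓ 000-✓ 01-0✓ 01-1✓ 010-✓ 011-✓ 1-01✓
Round 2: --01 0--1 0-0- 01--
PIs = {--01, 0--1, 0-0-, 01--, 1010}
Coverage chart:
  m0: 0-0- ←essential
  m1: --01,0--1,0-0-
  m3: 0--1 ←essential
  m4: 0-0-,01--
  m5: --01,0--1,0-0-,01--
  m6: 01-- ←essential
  m7: 0--1,01--
  m9: --01 ←essential
  m10: 1010 ←essential
  m13: --01 ←essential
Essential: --01, 0--1, 0-0-, 01--, 1010

5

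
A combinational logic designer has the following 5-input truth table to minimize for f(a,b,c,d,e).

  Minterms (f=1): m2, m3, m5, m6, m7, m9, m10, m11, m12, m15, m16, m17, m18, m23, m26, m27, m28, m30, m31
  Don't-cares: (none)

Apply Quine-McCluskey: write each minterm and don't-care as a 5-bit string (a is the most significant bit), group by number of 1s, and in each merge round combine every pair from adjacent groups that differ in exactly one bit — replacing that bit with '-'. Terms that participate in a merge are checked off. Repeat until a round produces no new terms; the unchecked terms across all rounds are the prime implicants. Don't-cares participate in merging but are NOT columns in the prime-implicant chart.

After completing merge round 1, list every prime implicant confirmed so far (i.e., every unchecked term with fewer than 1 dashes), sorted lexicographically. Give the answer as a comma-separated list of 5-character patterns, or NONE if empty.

Round 0: 00010✓ 00011✓ 00101✓ 00110✓ 00111✓ 01001✓ 01010✓ 01011✓ 01100✓ 01111✓ 10000✓ 10001✓ 10010✓ 10111✓ 11010✓ 11011✓ 11100✓ 11110✓ 11111✓
Round 1: -0010✓ -0111✓ -1010✓ -1011✓ -1100 -1111✓ 0-010✓ 0-011✓ 0-111✓ 00-10✓ 00-11✓ 0001-✓ 001-1 0011-✓ 01-11✓ 010-1 0101-✓ 1-010✓ 1-111✓ 100-0 1000- 11-10✓ 11-11✓ 1101-✓ 111-0 1111-✓
Round 2: --010 --111 -1-11 -101- 0--11 0-01- 00-1- 11-1-
PIs = {--010, --111, -1-11, -101-, -1100, 0--11, 0-01-, 00-1-, 001-1, 010-1, 100-0, 1000-, 11-1-, 111-0}

NONE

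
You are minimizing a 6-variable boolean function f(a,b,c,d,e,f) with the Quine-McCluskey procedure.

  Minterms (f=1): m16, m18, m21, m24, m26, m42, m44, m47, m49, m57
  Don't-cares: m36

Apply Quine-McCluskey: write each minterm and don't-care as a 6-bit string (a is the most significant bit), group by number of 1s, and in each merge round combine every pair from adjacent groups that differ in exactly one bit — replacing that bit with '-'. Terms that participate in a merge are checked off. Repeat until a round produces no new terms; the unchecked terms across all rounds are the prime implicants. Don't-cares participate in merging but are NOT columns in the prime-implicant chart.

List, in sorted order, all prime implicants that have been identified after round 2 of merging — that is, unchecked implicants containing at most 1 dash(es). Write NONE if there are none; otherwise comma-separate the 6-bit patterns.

010101, 10-100, 101010, 101111, 11-001

[col 0] 010000*, 010010*, 010101, 011000*, 011010*, 100100*, 101010, 101100*, 101111, 110001*, 111001*
[col 1] 01-000*, 01-010*, 0100-0*, 0110-0*, 10-100, 11-001
[col 2] 01-0-0
Prime implicants: 01-0-0, 010101, 10-100, 101010, 101111, 11-001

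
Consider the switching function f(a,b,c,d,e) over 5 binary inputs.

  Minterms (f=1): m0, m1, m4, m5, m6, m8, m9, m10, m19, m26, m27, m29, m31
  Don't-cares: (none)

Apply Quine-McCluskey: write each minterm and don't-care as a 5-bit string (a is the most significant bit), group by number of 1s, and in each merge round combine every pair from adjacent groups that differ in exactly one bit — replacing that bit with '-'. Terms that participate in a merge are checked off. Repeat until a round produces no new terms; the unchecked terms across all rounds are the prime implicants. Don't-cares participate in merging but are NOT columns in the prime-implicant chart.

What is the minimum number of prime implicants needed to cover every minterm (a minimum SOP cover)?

6

[col 0] 00000*, 00001*, 00100*, 00101*, 00110*, 01000*, 01001*, 01010*, 10011*, 11010*, 11011*, 11101*, 11111*
[col 1] -1010, 0-000*, 0-001*, 00-00*, 00-01*, 0000-*, 001-0, 0010-*, 010-0, 0100-*, 1-011, 11-11, 1101-, 111-1
[col 2] 0-00-, 00-0-
Prime implicants: -1010, 0-00-, 00-0-, 001-0, 010-0, 1-011, 11-11, 1101-, 111-1
PI chart (minterm → PIs covering it):
  0 | 0-00-,00-0-
  1 | 0-00-,00-0-
  4 | 00-0-,001-0
  5 | 00-0-  (sole → essential)
  6 | 001-0  (sole → essential)
  8 | 0-00-,010-0
  9 | 0-00-  (sole → essential)
  10 | -1010,010-0
  19 | 1-011  (sole → essential)
  26 | -1010,1101-
  27 | 1-011,11-11,1101-
  29 | 111-1  (sole → essential)
  31 | 11-11,111-1
Essential prime implicants: 0-00-, 00-0-, 001-0, 1-011, 111-1
Petrick residual → -1010
Minimum SOP uses 6 PIs: bc'de' + a'c'd' + a'b'd' + a'b'ce' + ac'de + abce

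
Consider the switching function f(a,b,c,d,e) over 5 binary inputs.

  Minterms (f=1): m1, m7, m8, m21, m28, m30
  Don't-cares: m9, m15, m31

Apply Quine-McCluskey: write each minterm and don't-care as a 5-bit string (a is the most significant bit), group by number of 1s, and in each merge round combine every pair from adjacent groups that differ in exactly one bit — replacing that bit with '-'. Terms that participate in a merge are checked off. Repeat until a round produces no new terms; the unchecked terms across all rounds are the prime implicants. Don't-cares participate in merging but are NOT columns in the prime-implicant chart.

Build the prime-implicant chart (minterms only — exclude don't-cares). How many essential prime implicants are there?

[col 0] 00001*, 00111*, 01000*, 01001*, 01111*, 10101, 11100*, 11110*, 11111*
[col 1] -1111, 0-001, 0-111, 0100-, 111-0, 1111-
Prime implicants: -1111, 0-001, 0-111, 0100-, 10101, 111-0, 1111-
PI chart (minterm → PIs covering it):
  1 | 0-001  (sole → essential)
  7 | 0-111  (sole → essential)
  8 | 0100-  (sole → essential)
  21 | 10101  (sole → essential)
  28 | 111-0  (sole → essential)
  30 | 111-0,1111-
Essential prime implicants: 0-001, 0-111, 0100-, 10101, 111-0

5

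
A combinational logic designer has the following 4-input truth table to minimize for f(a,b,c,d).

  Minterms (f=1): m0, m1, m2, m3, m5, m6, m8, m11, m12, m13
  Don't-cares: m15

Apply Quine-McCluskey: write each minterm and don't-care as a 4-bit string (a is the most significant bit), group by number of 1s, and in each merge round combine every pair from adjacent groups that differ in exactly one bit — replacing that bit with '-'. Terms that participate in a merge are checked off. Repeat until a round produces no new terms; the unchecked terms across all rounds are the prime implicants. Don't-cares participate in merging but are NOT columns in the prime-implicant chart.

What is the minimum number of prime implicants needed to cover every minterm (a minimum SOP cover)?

5

Round 0: 0000✓ 0001✓ 0010✓ 0011✓ 0101✓ 0110✓ 1000✓ 1011✓ 1100✓ 1101✓ 1111✓
Round 1: -000 -011 -101 0-01 0-10 00-0✓ 00-1✓ 000-✓ 001-✓ 1-00 1-11 11-1 110-
Round 2: 00--
PIs = {-000, -011, -101, 0-01, 0-10, 00--, 1-00, 1-11, 11-1, 110-}
Coverage chart:
  m0: -000,00--
  m1: 0-01,00--
  m2: 0-10,00--
  m3: -011,00--
  m5: -101,0-01
  m6: 0-10 ←essential
  m8: -000,1-00
  m11: -011,1-11
  m12: 1-00,110-
  m13: -101,11-1,110-
Essential: 0-10
Petrick residual → -000, -011, 0-01, 110-
Min cover (5 terms): b'c'd' + b'cd + a'c'd + a'cd' + abc'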